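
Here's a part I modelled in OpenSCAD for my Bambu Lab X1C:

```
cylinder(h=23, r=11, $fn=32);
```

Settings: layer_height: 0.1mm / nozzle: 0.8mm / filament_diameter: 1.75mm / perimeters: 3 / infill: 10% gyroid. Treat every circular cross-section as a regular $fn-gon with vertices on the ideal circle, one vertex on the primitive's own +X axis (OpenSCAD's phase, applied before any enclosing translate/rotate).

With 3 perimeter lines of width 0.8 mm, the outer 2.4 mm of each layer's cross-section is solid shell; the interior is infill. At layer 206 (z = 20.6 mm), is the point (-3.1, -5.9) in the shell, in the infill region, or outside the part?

At z = 20.6 mm: the r=11 cylinder contributes a regular 32-gon of circumradius 11. Overall, the cross-section is a single solid region. The nearest boundary edge runs (-6.11, -9.15)→(-4.21, -10.16); distance from the point to it = 4.28 mm. The point is inside the cross-section and 4.28 mm from the nearest boundary — more than the 2.4 mm shell width (3 × 0.8), so it's in the infill interior.

infill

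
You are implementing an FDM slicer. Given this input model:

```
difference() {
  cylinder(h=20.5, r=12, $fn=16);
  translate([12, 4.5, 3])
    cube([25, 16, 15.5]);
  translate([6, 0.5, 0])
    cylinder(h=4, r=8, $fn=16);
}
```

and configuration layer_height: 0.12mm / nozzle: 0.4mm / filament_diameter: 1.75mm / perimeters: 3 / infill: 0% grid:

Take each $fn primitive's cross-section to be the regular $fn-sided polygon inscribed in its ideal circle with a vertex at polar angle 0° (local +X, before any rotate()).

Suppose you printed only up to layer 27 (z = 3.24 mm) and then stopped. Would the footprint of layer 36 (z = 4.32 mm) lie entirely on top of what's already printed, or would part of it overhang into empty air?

Compare the two slices. At z = 3.24: the r=12 cylinder gives a regular 16-gon of circumradius 12 (constant along its height) (area = (16/2)·12.000²·sin(360°/16) = 440.85 mm²); the cube at (12, 4.5) is present — its section is the full 25×16 rectangle (area 400.00 mm²); the r=8 cylinder at (6, 0.5) gives a regular 16-gon of circumradius 8 (constant along its height) (area = (16/2)·8.000²·sin(360°/16) = 195.93 mm²); After the difference (first − rest): starting from the r=12 cylinder (440.85 mm²), the 25×16 cube at (12, 4.5) misses the remaining region (no effect); the r=8 cylinder at (6, 0.5) partially overlaps it — only the 173.67 mm² overlap (of its 195.93 mm²) is removed, clipping the outline — area = 267.18 mm². At z = 4.32: the cylinder: section is a regular 16-gon, circumradius r=12 (area = (16/2)·12.000²·sin(360°/16) = 440.85 mm²); the cube at (12, 4.5) (footprint 25×16) is included at this height (area 400.00 mm²); the cylinder at (6, 0.5) is not intersected at this z (z outside [0, 4]); Taking the first minus the rest: starting from the r=12 cylinder (440.85 mm²), the 25×16 cube at (12, 4.5) misses the remaining region (no effect) — area = 440.85 mm². Checking containment: at z = 4.32 the cross-section extends beyond the z = 3.24 cross-section by about 173.67 mm².

part overhangs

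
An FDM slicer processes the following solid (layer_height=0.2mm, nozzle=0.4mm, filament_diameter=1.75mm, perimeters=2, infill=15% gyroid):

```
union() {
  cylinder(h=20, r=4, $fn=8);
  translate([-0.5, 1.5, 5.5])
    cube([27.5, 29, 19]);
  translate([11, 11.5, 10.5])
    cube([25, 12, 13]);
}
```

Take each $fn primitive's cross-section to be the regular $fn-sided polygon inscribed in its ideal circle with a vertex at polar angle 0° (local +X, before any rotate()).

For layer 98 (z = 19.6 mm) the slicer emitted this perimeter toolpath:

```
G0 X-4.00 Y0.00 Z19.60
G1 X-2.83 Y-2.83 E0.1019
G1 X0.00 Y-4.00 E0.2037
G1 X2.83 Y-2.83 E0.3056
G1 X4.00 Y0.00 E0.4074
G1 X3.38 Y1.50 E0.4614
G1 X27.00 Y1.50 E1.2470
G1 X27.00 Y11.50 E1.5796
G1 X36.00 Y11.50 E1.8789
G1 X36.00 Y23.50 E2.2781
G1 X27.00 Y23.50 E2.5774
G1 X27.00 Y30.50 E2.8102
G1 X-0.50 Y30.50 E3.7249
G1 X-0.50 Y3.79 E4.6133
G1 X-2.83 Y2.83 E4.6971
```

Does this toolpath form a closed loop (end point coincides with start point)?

no

Start point (G0): (-4.00, 0.00). End point (last G1): the path does not return to the start — open.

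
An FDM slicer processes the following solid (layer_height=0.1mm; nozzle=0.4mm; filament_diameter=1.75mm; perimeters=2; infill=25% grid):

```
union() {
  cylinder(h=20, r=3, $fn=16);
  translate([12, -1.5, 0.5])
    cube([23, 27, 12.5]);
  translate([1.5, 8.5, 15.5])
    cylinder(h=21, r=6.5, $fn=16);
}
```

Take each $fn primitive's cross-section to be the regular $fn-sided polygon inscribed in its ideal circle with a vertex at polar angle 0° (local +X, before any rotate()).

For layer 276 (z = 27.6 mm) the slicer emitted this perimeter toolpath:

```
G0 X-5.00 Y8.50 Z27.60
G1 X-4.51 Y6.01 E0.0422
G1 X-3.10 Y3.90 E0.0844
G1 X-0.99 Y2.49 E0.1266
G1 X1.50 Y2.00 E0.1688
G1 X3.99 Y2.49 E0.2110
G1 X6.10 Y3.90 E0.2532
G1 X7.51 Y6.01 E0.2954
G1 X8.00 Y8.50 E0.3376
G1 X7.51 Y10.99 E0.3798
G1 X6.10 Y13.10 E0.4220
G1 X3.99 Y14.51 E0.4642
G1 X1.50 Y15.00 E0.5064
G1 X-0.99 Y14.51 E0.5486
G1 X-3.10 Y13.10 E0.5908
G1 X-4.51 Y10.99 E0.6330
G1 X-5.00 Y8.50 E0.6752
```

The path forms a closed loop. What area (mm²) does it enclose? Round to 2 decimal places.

129.51 mm²

Apply the shoelace formula to the sequence of (X, Y) vertices; enclosed area = 129.51 mm².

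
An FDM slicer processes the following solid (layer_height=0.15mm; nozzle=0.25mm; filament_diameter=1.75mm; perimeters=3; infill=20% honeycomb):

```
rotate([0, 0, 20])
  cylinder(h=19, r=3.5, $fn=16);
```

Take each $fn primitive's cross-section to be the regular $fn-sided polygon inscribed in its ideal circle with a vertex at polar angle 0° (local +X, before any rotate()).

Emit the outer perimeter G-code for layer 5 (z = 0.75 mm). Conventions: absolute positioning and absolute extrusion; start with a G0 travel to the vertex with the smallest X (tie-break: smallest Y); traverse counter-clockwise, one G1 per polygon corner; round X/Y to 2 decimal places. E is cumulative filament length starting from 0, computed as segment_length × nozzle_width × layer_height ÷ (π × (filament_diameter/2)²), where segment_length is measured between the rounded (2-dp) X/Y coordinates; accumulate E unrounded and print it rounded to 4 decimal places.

At z = 0.75 mm: the cylinder: section is a regular 16-gon, circumradius r=3.5; (whole slice rotated 20° about Z — lengths, areas and connectivity unchanged). The outline is a single polygon with 16 vertices. Extrusion per mm of travel: 0.25 × 0.15 / (π × 0.875²) = 0.015591. Accumulating E over each segment gives final E = 0.3407.

G0 X-3.50 Y0.15 Z0.75
G1 X-3.29 Y-1.20 E0.0213
G1 X-2.58 Y-2.36 E0.0425
G1 X-1.48 Y-3.17 E0.0638
G1 X-0.15 Y-3.50 E0.0852
G1 X1.20 Y-3.29 E0.1065
G1 X2.36 Y-2.58 E0.1277
G1 X3.17 Y-1.48 E0.1490
G1 X3.50 Y-0.15 E0.1703
G1 X3.29 Y1.20 E0.1916
G1 X2.58 Y2.36 E0.2128
G1 X1.48 Y3.17 E0.2341
G1 X0.15 Y3.50 E0.2555
G1 X-1.20 Y3.29 E0.2768
G1 X-2.36 Y2.58 E0.2980
G1 X-3.17 Y1.48 E0.3193
G1 X-3.50 Y0.15 E0.3407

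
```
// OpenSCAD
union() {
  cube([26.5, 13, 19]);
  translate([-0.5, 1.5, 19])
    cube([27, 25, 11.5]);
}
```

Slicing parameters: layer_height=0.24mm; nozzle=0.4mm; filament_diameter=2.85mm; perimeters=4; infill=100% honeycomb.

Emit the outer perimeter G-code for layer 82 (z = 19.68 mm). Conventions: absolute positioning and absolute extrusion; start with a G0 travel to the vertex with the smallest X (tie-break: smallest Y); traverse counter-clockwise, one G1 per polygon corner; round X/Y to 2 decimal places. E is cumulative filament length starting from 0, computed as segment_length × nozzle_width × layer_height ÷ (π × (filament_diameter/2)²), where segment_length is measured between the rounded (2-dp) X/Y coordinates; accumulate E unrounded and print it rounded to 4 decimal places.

At z = 19.68 mm: the cube is not intersected at this z (z outside [0, 19]); the cube at (-0.5, 1.5) (footprint 27×25) is included at this height; Taking the union: only the 27×25 cube at (-0.5, 1.5) is present, so the union is just that shape — 1 connected region. The outline is a single polygon with 4 vertices. Extrusion per mm of travel: 0.4 × 0.24 / (π × 1.425²) = 0.015048. Accumulating E over each segment gives final E = 1.5650.

G0 X-0.50 Y1.50 Z19.68
G1 X26.50 Y1.50 E0.4063
G1 X26.50 Y26.50 E0.7825
G1 X-0.50 Y26.50 E1.1888
G1 X-0.50 Y1.50 E1.5650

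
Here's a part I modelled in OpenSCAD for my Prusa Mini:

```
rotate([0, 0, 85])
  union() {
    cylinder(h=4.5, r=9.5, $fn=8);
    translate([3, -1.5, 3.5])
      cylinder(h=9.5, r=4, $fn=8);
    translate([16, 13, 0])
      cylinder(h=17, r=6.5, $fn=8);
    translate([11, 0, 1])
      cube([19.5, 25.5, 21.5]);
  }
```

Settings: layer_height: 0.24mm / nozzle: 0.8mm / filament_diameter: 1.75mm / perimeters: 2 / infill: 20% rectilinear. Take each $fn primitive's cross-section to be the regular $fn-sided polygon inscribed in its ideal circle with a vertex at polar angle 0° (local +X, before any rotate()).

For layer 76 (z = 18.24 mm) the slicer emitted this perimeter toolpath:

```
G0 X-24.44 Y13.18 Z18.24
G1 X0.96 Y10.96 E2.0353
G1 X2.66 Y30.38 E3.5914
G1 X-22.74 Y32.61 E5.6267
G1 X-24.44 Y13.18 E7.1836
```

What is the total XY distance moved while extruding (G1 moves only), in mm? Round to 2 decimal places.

89.99 mm

Sum the Euclidean lengths of each G1 segment: total = 89.99 mm.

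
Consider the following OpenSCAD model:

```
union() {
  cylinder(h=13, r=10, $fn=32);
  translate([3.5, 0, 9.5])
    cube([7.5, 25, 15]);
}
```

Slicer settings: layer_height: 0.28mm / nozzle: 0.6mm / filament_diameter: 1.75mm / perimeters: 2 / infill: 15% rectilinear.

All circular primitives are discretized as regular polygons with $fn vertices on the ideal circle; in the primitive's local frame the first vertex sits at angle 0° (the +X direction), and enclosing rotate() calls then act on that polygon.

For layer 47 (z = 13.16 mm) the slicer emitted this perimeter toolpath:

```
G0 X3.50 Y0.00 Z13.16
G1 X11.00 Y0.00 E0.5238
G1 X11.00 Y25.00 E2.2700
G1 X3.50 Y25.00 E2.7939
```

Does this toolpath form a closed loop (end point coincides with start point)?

Start point (G0): (3.50, 0.00). End point (last G1): the path does not return to the start — open.

no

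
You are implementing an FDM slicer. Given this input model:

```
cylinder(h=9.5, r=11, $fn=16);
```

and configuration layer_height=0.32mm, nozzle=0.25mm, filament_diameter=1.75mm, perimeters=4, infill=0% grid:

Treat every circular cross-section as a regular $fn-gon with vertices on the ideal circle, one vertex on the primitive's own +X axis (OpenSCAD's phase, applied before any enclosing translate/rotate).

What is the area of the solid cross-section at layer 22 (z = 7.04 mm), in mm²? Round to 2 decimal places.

370.44 mm²

At z = 7.04 mm: the r=11 cylinder contributes a regular 16-gon of circumradius 11 (area = (16/2)·11.000²·sin(360°/16) = 370.44 mm²). Overall, the cross-section is a single solid region. Net area = 370.44 mm².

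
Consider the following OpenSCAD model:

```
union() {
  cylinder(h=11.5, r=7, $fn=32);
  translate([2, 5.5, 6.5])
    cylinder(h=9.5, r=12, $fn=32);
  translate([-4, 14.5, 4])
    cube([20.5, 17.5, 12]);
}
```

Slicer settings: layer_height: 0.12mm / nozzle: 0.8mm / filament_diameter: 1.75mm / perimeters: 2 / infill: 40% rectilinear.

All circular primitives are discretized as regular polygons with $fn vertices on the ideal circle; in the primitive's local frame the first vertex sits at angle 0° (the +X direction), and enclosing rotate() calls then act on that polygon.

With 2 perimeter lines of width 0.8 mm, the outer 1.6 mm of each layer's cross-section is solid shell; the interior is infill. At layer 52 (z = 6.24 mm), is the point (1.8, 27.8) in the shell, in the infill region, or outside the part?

At z = 6.24 mm: the r=7 cylinder contributes a regular 32-gon of circumradius 7; the cylinder at (2, 5.5) is absent (z outside [6.5, 16]); the cube at (-4, 14.5) is present — its section is the full 20.5×17.5 rectangle; Taking the union: the 2 present regions are separate (no shared area or edge), so areas and boundary lengths simply add and each stays a separate island — 2 connected regions. Overall, the cross-section has 2 separate islands. The nearest boundary edge runs (-4.00, 32.00)→(16.50, 32.00); distance from the point to it = 4.20 mm. (Shell/infill is judged within the island containing the point — the largest one.) The point is inside the cross-section and 4.20 mm from the nearest boundary — more than the 1.6 mm shell width (2 × 0.8), so it's in the infill interior.

infill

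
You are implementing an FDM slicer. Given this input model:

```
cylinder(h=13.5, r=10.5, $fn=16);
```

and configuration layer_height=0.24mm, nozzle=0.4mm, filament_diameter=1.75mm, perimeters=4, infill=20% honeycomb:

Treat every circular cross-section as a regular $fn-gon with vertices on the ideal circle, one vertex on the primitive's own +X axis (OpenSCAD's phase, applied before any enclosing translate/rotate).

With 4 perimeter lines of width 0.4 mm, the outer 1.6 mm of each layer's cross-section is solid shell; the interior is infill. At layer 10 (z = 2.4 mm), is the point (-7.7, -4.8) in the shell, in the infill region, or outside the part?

shell

At z = 2.4 mm: the r=10.5 cylinder gives a regular 16-gon of circumradius 10.5 (constant along its height). Overall, the cross-section is a single solid region. The nearest boundary edge runs (-9.70, -4.02)→(-7.42, -7.42); distance from the point to it = 1.23 mm. The point is inside the cross-section, 1.23 mm from the nearest boundary — within the 1.6 mm shell band (4 × 0.4).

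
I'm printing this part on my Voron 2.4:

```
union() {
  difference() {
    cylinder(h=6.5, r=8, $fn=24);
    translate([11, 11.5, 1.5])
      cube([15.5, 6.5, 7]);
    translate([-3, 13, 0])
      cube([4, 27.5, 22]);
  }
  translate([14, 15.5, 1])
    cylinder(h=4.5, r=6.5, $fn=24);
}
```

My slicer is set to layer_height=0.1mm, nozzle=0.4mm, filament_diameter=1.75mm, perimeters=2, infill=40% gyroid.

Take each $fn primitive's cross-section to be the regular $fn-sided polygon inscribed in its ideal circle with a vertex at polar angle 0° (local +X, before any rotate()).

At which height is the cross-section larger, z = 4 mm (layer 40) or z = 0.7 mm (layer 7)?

layer 40 (z = 4 mm)

Layer 40 (z = 4): the r=8 cylinder contributes a regular 24-gon of circumradius 8 (area = (24/2)·8.000²·sin(360°/24) = 198.77 mm²); the cube at (11, 11.5) (footprint 15.5×6.5) is included at this height (area 100.75 mm²); the 4×27.5 cube at (-3, 13) contributes its full rectangle (area 110.00 mm²); Taking the first minus the rest: starting from the r=8 cylinder (198.77 mm²), the 15.5×6.5 cube at (11, 11.5) misses the remaining region (no effect); the 4×27.5 cube at (-3, 13) misses the remaining region (no effect) — area = 198.77 mm²; the r=6.5 cylinder at (14, 15.5) gives a regular 24-gon of circumradius 6.5 (constant along its height) (area = (24/2)·6.500²·sin(360°/24) = 131.22 mm²); Merging all regions: the 2 present regions are separate (no shared area or edge), so areas and boundary lengths simply add and each stays a separate island — area = 329.99 mm². So its area = 329.99 mm². Layer 7 (z = 0.7): the cylinder: section is a regular 24-gon, circumradius r=8 (area = (24/2)·8.000²·sin(360°/24) = 198.77 mm²); the cube at (11, 11.5) is absent (z outside [1.5, 8.5]); the cube at (-3, 13) (footprint 4×27.5) is included at this height (area 110.00 mm²); After the difference (first − rest): starting from the r=8 cylinder (198.77 mm²), the 4×27.5 cube at (-3, 13) misses the remaining region (no effect) — area = 198.77 mm²; the cylinder at (14, 15.5) is not intersected at this z (z outside [1, 5.5]); Taking the union: only that combined region is present, so the union is just that shape — area = 198.77 mm². So its area = 198.77 mm². Layer 40 is larger (329.99 vs 198.77 mm²).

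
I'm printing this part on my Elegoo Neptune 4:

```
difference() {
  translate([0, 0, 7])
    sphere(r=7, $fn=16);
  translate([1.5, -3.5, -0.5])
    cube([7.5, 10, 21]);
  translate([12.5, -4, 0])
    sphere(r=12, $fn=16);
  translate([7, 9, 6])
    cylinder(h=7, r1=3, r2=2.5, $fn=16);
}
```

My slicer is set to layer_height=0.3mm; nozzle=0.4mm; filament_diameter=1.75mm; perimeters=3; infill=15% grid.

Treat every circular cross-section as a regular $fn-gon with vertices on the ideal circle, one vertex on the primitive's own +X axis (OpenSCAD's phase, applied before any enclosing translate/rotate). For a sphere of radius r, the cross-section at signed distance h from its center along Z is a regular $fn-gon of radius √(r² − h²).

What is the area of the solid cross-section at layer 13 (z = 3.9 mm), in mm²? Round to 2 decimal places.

78.07 mm²

At z = 3.9 mm: the r=7 sphere contributes a regular 16-gon of circumradius √(7²−3.1²) = 6.276 (area = (16/2)·6.276²·sin(360°/16) = 120.59 mm²); the cube at (1.5, -3.5) is present — its section is the full 7.5×10 rectangle (area 75.00 mm²); the r=12 sphere at (12.5, -4) slices to a regular 16-gon of circumradius 11.349 (√(r²−h²) with h=3.9 from center) (area = (16/2)·11.349²·sin(360°/16) = 394.29 mm²); the cone at (7, 9) does not reach this height (z outside [6, 13]); After the difference (first − rest): starting from the r=7 sphere (120.59 mm²), the 7.5×10 cube at (1.5, -3.5) partially overlaps it — only the 36.17 mm² overlap (of its 75.00 mm²) is removed, clipping the outline; the r=12 sphere at (12.5, -4) partially overlaps it — only the 6.35 mm² overlap (of its 394.29 mm²) is removed, clipping the outline — area = 78.07 mm². Overall, the cross-section is a single solid region. Net area = 78.07 mm².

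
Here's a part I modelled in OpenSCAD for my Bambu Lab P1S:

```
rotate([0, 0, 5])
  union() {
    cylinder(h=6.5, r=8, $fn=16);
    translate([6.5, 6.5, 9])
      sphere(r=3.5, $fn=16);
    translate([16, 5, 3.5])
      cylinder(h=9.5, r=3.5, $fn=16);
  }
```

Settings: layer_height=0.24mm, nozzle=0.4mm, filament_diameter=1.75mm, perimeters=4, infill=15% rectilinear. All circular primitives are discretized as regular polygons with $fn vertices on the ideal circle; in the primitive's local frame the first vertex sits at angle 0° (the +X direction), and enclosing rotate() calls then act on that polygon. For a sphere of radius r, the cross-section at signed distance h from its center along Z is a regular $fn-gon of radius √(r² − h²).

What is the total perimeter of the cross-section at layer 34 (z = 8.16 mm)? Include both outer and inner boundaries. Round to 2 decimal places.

At z = 8.16 mm: the cylinder does not reach this height (z outside [0, 6.5]); the r=3.5 sphere at (6.5, 6.5) slices to a regular 16-gon of circumradius 3.398 (√(r²−h²) with h=0.84 from center) (perimeter = 2·16·3.398·sin(180°/16) = 21.21 mm); the r=3.5 cylinder at (16, 5) contributes a regular 16-gon of circumradius 3.5 (perimeter = 2·16·3.500·sin(180°/16) = 21.85 mm); Merging all regions: the 2 present regions are separate (no shared area or edge), so areas and boundary lengths simply add and each stays a separate island — boundary = 43.06 mm; (rotated 5° about Z; rotation is an isometry so areas/perimeters/island counts are preserved). Overall, the cross-section has 2 separate islands. Total boundary length (outer) = 43.06 mm.

43.06 mm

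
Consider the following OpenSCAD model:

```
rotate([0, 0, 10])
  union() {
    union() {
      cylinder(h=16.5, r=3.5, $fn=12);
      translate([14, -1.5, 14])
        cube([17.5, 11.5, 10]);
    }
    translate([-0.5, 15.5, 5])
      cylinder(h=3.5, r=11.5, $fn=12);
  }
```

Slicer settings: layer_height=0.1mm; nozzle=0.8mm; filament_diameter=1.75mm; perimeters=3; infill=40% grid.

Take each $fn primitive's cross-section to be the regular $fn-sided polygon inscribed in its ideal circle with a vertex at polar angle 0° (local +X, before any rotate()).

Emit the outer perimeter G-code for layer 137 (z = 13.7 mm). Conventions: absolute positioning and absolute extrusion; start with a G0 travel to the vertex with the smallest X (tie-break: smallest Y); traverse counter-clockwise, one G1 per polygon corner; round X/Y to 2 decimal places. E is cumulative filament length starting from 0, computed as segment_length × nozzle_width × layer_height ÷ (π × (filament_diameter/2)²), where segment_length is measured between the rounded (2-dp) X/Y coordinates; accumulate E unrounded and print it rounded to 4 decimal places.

G0 X-3.45 Y-0.61 Z13.70
G1 X-2.68 Y-2.25 E0.0603
G1 X-1.20 Y-3.29 E0.1204
G1 X0.61 Y-3.45 E0.1809
G1 X2.25 Y-2.68 E0.2411
G1 X3.29 Y-1.20 E0.3013
G1 X3.45 Y0.61 E0.3617
G1 X2.68 Y2.25 E0.4220
G1 X1.20 Y3.29 E0.4821
G1 X-0.61 Y3.45 E0.5426
G1 X-2.25 Y2.68 E0.6028
G1 X-3.29 Y1.20 E0.6630
G1 X-3.45 Y-0.61 E0.7234

At z = 13.7 mm: the cylinder: section is a regular 12-gon, circumradius r=3.5; the cube at (14, -1.5) does not reach this height (z outside [14, 24]); Merging all regions: only the r=3.5 cylinder is present, so the union is just that shape — 1 connected region; the cylinder at (-0.5, 15.5) does not reach this height (z outside [5, 8.5]); Taking the union: only the result so far is present, so the union is just that shape — 1 connected region; (rotated 10° about Z; rotation is an isometry so areas/perimeters/island counts are preserved). The outline is a single polygon with 12 vertices. Extrusion per mm of travel: 0.8 × 0.1 / (π × 0.875²) = 0.033260. Accumulating E over each segment gives final E = 0.7234.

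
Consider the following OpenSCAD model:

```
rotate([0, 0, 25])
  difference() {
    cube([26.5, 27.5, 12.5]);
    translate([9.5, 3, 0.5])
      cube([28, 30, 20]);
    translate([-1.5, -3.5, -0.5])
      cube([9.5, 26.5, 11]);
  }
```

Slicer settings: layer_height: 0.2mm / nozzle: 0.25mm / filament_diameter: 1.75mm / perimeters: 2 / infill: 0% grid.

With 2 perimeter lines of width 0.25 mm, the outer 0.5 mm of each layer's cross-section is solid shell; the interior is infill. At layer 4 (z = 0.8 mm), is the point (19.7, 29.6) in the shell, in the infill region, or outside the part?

outside

At z = 0.8 mm: the cube is present — its section is the full 26.5×27.5 rectangle; the cube at (9.5, 3) (footprint 28×30) is included at this height; the 9.5×26.5 cube at (-1.5, -3.5) contributes its full rectangle; Taking the first minus the rest: starting from the 26.5×27.5 cube, the 28×30 cube at (9.5, 3) partially overlaps it — only the 416.50 mm² overlap (of its 840.00 mm²) is removed, clipping the outline; the 9.5×26.5 cube at (-1.5, -3.5) partially overlaps it — only the 184.00 mm² overlap (of its 251.75 mm²) is removed, clipping the outline — 1 connected region; (whole slice rotated 25° about Z — lengths, areas and connectivity unchanged). Overall, the cross-section is a single solid region. Undo the 25° rotation: the query point maps to (30.364, 18.501) in the un-rotated model frame. The nearest boundary edge runs (9.50, 3.00)→(26.50, 3.00); distance from the point to it = 15.98 mm. The point is not inside any of the regions above, so it lies outside the cross-section (15.98 mm from the nearest boundary).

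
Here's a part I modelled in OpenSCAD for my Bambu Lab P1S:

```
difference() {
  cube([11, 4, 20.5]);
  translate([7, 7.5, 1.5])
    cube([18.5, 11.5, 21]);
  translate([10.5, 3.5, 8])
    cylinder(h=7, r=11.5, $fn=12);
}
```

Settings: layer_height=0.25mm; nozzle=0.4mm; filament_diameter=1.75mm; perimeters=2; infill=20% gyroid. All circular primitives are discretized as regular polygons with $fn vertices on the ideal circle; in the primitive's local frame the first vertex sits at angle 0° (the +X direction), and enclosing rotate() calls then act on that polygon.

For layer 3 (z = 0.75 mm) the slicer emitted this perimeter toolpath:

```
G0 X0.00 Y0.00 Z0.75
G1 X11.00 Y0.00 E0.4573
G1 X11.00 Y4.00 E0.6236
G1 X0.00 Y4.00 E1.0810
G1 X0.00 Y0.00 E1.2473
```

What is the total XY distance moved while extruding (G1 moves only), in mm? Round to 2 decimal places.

Sum the Euclidean lengths of each G1 segment: total = 30.00 mm.

30.00 mm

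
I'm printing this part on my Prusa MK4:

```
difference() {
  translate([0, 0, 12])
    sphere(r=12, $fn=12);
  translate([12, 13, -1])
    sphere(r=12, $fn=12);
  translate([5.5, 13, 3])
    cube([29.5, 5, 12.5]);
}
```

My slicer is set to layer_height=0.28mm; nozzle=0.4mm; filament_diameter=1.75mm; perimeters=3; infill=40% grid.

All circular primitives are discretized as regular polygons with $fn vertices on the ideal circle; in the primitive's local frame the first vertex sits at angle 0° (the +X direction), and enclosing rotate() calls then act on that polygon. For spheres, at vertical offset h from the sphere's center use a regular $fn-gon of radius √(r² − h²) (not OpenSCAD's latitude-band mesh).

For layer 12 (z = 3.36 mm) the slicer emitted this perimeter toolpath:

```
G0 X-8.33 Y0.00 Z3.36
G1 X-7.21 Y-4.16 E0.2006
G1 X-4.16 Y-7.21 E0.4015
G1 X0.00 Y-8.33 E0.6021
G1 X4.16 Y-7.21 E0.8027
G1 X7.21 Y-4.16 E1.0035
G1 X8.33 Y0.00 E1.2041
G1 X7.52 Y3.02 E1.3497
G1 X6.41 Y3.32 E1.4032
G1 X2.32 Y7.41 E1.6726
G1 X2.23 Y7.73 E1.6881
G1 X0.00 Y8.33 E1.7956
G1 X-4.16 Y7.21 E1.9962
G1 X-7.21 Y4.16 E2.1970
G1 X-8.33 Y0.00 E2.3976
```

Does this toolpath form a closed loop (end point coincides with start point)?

yes

Start point (G0): (-8.33, 0.00). End point (last G1): the path returns to the start — closed.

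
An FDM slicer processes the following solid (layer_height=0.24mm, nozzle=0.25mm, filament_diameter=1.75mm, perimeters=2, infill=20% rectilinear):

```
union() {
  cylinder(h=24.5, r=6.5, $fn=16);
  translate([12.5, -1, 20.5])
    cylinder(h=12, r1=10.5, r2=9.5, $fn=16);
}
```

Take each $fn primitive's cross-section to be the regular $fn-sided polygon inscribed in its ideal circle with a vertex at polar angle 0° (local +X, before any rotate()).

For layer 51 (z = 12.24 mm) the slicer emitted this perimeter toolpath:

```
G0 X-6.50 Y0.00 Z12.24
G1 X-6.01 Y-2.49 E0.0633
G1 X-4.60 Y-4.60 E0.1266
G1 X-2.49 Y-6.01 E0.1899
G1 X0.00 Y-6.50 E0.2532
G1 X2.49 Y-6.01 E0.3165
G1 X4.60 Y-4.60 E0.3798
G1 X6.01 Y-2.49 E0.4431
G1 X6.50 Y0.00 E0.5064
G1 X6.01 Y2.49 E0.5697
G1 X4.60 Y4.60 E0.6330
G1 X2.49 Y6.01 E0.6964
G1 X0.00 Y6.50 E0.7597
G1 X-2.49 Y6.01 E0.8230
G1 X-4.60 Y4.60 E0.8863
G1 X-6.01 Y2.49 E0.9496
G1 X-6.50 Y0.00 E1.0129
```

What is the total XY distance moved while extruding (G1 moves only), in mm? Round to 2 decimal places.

Sum the Euclidean lengths of each G1 segment: total = 40.60 mm.

40.60 mm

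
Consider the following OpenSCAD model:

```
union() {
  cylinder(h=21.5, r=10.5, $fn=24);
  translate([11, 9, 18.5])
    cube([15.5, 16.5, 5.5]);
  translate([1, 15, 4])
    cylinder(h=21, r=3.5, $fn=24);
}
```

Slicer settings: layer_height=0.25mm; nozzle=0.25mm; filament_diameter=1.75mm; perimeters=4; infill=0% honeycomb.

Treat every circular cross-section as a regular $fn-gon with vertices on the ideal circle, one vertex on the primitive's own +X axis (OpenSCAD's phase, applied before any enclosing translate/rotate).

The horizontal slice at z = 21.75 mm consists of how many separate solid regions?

2

At z = 21.75 mm: the cylinder does not reach this height (z outside [0, 21.5]); the 15.5×16.5 cube at (11, 9) contributes its full rectangle; the r=3.5 cylinder at (1, 15) contributes a regular 24-gon of circumradius 3.5; Merging all regions: the 2 present regions are separate (no shared area or edge), so areas and boundary lengths simply add and each stays a separate island — 2 connected regions. The result has 2 disconnected regions.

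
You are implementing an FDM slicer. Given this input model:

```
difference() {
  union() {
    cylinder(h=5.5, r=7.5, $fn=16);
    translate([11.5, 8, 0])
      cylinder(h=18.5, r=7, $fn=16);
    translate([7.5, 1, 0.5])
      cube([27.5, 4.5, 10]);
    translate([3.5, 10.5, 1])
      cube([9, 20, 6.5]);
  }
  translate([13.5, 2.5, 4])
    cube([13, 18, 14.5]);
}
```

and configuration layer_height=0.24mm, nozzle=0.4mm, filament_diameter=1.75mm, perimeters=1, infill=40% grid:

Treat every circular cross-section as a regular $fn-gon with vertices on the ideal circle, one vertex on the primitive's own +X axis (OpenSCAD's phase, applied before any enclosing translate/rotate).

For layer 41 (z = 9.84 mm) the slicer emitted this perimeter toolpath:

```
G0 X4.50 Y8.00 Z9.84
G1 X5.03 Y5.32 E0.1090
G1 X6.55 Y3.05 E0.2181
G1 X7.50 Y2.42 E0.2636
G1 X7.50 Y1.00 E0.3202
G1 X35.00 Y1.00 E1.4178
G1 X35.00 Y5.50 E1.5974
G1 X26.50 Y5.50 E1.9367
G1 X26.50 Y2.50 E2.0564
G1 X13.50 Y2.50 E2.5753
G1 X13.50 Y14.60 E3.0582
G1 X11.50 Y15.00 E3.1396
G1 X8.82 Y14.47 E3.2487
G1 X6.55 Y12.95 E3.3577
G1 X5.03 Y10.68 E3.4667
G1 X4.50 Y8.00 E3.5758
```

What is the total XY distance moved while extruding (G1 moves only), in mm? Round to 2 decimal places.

Sum the Euclidean lengths of each G1 segment: total = 89.59 mm.

89.59 mm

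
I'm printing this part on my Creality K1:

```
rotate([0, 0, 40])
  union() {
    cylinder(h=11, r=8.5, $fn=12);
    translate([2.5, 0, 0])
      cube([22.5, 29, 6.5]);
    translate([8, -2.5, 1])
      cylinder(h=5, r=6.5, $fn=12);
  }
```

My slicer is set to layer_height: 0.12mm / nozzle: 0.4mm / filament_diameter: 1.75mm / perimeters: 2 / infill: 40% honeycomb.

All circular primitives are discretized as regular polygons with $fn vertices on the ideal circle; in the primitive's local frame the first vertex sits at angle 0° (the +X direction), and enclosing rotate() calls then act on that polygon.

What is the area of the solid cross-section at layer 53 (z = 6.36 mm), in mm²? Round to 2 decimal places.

At z = 6.36 mm: the r=8.5 cylinder contributes a regular 12-gon of circumradius 8.5 (area = (12/2)·8.500²·sin(360°/12) = 216.75 mm²); the cube at (2.5, 0) is present — its section is the full 22.5×29 rectangle (area 652.50 mm²); the cylinder at (8, -2.5) does not reach this height (z outside [1, 6]); Combining (union): the regions partially overlap — summed areas 869.25 mm² minus the doubly-counted overlap 33.77 mm² gives 835.48 mm² — area = 835.48 mm²; (whole slice rotated 40° about Z — lengths, areas and connectivity unchanged). Overall, the cross-section is a single solid region. Net area = 835.48 mm².

835.48 mm²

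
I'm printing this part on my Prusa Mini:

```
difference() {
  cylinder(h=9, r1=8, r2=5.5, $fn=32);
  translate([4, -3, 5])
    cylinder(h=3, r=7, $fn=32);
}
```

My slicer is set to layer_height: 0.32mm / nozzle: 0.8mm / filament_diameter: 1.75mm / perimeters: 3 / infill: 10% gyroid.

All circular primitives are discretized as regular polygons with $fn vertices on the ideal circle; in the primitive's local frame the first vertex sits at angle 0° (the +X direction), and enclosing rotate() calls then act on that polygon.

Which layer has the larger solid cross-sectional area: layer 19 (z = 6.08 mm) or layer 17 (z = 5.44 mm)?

Layer 19 (z = 6.08): the cone contributes a regular 32-gon of circumradius 6.311 (interpolated between r1=8 and r2=5.5 at t=0.676) (area = (32/2)·6.311²·sin(360°/32) = 124.33 mm²); the cylinder at (4, -3): section is a regular 32-gon, circumradius r=7 (area = (32/2)·7.000²·sin(360°/32) = 152.95 mm²); Taking the first minus the rest: starting from the cone (124.33 mm²), the r=7 cylinder at (4, -3) partially overlaps it — only the 73.23 mm² overlap (of its 152.95 mm²) is removed, clipping the outline — area = 51.10 mm². So its area = 51.10 mm². Layer 17 (z = 5.44): the cone: at t=0.604 of its height the radius interpolates to r₁+(r₂−r₁)t = 6.489, giving a regular 32-gon of that circumradius (area = (32/2)·6.489²·sin(360°/32) = 131.43 mm²); the r=7 cylinder at (4, -3) gives a regular 32-gon of circumradius 7 (constant along its height) (area = (32/2)·7.000²·sin(360°/32) = 152.95 mm²); After the difference (first − rest): starting from the cone (131.43 mm²), the r=7 cylinder at (4, -3) partially overlaps it — only the 76.17 mm² overlap (of its 152.95 mm²) is removed, clipping the outline — area = 55.26 mm². So its area = 55.26 mm². Layer 17 is larger (55.26 vs 51.10 mm²).

layer 17 (z = 5.44 mm)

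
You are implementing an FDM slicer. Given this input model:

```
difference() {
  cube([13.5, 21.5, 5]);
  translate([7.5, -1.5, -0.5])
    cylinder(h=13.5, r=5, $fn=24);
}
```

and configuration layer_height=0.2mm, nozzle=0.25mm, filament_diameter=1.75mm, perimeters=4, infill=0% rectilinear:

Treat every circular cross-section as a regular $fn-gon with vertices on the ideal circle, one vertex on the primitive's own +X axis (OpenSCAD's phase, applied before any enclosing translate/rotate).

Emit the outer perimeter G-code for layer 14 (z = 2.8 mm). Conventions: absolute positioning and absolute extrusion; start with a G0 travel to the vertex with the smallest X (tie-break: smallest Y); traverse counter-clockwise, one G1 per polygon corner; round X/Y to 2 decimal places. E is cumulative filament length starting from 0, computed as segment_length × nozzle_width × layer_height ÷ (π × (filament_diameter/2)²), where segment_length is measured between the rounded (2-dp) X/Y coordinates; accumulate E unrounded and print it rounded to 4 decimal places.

G0 X0.00 Y0.00 Z2.80
G1 X2.76 Y0.00 E0.0574
G1 X3.17 Y1.00 E0.0798
G1 X3.96 Y2.04 E0.1070
G1 X5.00 Y2.83 E0.1341
G1 X6.21 Y3.33 E0.1614
G1 X7.50 Y3.50 E0.1884
G1 X8.79 Y3.33 E0.2155
G1 X10.00 Y2.83 E0.2427
G1 X11.04 Y2.04 E0.2698
G1 X11.83 Y1.00 E0.2970
G1 X12.24 Y0.00 E0.3194
G1 X13.50 Y0.00 E0.3456
G1 X13.50 Y21.50 E0.7926
G1 X0.00 Y21.50 E1.0732
G1 X0.00 Y0.00 E1.5201

At z = 2.8 mm: the cube (footprint 13.5×21.5) is included at this height; the cylinder at (7.5, -1.5): section is a regular 24-gon, circumradius r=5; Subtracting the remaining from the first: starting from the 13.5×21.5 cube, the r=5 cylinder at (7.5, -1.5) partially overlaps it — only the 24.13 mm² overlap (of its 77.65 mm²) is removed, clipping the outline — 1 connected region. The outline is a single polygon with 15 vertices. Extrusion per mm of travel: 0.25 × 0.2 / (π × 0.875²) = 0.020788. Accumulating E over each segment gives final E = 1.5201.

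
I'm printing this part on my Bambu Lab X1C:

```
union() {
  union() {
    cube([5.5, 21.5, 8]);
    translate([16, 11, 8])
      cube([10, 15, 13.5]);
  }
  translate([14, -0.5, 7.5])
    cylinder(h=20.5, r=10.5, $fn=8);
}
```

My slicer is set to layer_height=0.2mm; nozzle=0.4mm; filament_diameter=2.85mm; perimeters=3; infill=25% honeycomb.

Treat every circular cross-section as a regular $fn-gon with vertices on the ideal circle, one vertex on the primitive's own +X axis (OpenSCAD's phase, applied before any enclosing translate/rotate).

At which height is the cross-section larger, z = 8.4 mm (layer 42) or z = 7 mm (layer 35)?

layer 42 (z = 8.4 mm)

Layer 42 (z = 8.4): the cube is not intersected at this z (z outside [0, 8]); the cube at (16, 11) (footprint 10×15) is included at this height (area 150.00 mm²); Combining (union): only the 10×15 cube at (16, 11) is present, so the union is just that shape — area = 150.00 mm²; the r=10.5 cylinder at (14, -0.5) contributes a regular 8-gon of circumradius 10.5 (area = (8/2)·10.500²·sin(360°/8) = 311.83 mm²); Taking the union: the 2 present regions are separate (no shared area or edge), so areas and boundary lengths simply add and each stays a separate island — area = 461.83 mm². So its area = 461.83 mm². Layer 35 (z = 7): the 5.5×21.5 cube contributes its full rectangle (area 118.25 mm²); the cube at (16, 11) does not reach this height (z outside [8, 21.5]); Merging all regions: only the 5.5×21.5 cube is present, so the union is just that shape — area = 118.25 mm²; the cylinder at (14, -0.5) is not intersected at this z (z outside [7.5, 28]); Taking the union: only the result so far is present, so the union is just that shape — area = 118.25 mm². So its area = 118.25 mm². Layer 42 is larger (461.83 vs 118.25 mm²).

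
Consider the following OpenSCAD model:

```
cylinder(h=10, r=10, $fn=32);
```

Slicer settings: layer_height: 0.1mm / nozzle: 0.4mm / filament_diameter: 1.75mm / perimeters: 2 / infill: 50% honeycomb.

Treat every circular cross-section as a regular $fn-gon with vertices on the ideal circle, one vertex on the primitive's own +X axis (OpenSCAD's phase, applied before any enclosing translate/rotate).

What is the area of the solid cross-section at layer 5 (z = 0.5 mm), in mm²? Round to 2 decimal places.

At z = 0.5 mm: the cylinder: section is a regular 32-gon, circumradius r=10 (area = (32/2)·10.000²·sin(360°/32) = 312.14 mm²). Overall, the cross-section is a single solid region. Net area = 312.14 mm².

312.14 mm²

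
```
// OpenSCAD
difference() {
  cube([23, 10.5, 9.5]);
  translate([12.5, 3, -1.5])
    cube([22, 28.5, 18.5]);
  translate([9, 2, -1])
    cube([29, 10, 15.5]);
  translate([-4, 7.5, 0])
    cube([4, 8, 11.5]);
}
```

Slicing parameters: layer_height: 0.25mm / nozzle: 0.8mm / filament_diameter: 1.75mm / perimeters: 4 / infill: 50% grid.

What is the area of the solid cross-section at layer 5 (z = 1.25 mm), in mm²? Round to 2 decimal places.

122.50 mm²

At z = 1.25 mm: the 23×10.5 cube contributes its full rectangle (area 241.50 mm²); the cube at (12.5, 3) is present — its section is the full 22×28.5 rectangle (area 627.00 mm²); the cube at (9, 2) (footprint 29×10) is included at this height (area 290.00 mm²); the cube at (-4, 7.5) (footprint 4×8) is included at this height (area 32.00 mm²); Subtracting the remaining from the first: starting from the 23×10.5 cube (241.50 mm²), the 22×28.5 cube at (12.5, 3) partially overlaps it — only the 78.75 mm² overlap (of its 627.00 mm²) is removed, clipping the outline; the 29×10 cube at (9, 2) partially overlaps it — only the 40.25 mm² overlap (of its 290.00 mm²) is removed, clipping the outline; the 4×8 cube at (-4, 7.5) misses the remaining region (no effect) — area = 122.50 mm². Overall, the cross-section is a single solid region. Net area = 122.50 mm².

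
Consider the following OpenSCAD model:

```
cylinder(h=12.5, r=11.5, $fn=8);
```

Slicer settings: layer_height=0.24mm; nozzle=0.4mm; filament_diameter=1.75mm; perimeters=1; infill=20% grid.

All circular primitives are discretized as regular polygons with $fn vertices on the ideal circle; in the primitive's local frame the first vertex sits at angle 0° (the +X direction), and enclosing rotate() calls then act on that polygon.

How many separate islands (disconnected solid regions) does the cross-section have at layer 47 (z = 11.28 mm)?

At z = 11.28 mm: the cylinder: section is a regular 8-gon, circumradius r=11.5. Overall, the cross-section is a single solid region. Island count = 1.

1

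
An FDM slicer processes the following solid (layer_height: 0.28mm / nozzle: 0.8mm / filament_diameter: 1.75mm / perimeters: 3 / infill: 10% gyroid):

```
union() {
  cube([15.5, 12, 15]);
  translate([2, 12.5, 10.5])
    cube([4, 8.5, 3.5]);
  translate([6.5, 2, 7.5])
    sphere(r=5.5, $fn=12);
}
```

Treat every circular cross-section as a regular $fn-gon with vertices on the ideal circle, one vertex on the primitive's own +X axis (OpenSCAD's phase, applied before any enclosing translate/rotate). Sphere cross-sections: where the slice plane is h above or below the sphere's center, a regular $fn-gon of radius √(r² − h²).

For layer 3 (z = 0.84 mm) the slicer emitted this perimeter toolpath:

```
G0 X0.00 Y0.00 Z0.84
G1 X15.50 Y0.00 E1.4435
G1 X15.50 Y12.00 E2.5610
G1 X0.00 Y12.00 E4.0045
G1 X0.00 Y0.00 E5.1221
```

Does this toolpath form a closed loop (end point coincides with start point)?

yes

Start point (G0): (0.00, 0.00). End point (last G1): the path returns to the start — closed.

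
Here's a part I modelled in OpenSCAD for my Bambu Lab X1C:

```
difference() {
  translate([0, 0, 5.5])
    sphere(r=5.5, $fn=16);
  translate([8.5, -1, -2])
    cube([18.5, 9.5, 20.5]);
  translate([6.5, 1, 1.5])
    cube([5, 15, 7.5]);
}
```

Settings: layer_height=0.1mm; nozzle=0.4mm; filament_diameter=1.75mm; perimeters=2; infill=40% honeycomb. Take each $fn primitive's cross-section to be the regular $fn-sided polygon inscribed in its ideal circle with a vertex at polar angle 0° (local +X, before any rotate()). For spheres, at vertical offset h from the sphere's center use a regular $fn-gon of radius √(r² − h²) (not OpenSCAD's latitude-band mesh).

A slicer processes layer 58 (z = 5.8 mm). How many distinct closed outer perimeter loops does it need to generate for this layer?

At z = 5.8 mm: the r=5.5 sphere slices to a regular 16-gon of circumradius 5.492 (√(r²−h²) with h=0.3 from center); the 18.5×9.5 cube at (8.5, -1) contributes its full rectangle; the cube at (6.5, 1) is present — its section is the full 5×15 rectangle; Taking the first minus the rest: starting from the r=5.5 sphere, the 18.5×9.5 cube at (8.5, -1) misses the remaining region (no effect); the 5×15 cube at (6.5, 1) misses the remaining region (no effect) — 1 connected region. The result has 1 disconnected region.

1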